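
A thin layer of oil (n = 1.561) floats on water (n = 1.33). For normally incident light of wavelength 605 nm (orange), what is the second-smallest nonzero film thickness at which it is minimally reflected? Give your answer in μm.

0.388 μm

Top surface (1.0 → 1.561): reflection off a higher-index medium gives a half-wave phase shift.
Ray reflecting at the bottom interface goes from n = 1.561 toward n = 1.33: no phase shift.
Exactly one π shift → a net half-wave offset.
For minimum reflection here: 2 n t = m λ.
The second-smallest nonzero thickness corresponds to m = 2: t = m λ / (2 n) = 2.00 × 605 / (2 × 1.561) = 388 nm.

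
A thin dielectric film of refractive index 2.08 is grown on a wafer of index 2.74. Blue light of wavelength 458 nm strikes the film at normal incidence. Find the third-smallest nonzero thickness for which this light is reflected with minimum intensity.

Top surface (1.0 → 2.08): reflection off a higher-index medium gives a half-wave phase shift.
Bottom surface (2.08 → 2.74): reflection off a higher-index medium gives a half-wave phase shift.
Net: no relative phase inversion (both shifts match).
For dark reflection here: 2 n t = (m + ½) λ.
The third-smallest nonzero thickness corresponds to m = 2: t = (m + ½) λ / (2 n) = 2.50 × 458 / (2 × 2.08) = 275 nm.

275 nm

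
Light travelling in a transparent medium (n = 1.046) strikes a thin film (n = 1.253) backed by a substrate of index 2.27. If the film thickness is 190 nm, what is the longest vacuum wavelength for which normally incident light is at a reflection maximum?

476 nm

At the upper boundary (n = 1.046 to n = 1.253) the reflected ray undergoes a half-wave phase shift.
Ray reflecting at the bottom interface goes from n = 1.253 toward n = 2.27: a half-wave phase shift.
Net: no relative phase inversion (both shifts match).
So the condition for constructive reflection is 2 n t = m λ.
λ = 2 n t / m. The longest wavelength is m = 1: λ = 2 × 1.253 × 190 / 1.00 = 476 nm.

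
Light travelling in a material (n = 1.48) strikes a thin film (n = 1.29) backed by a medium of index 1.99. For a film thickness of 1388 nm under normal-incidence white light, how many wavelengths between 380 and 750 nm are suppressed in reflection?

5

At the upper boundary (n = 1.48 to n = 1.29) the reflected ray undergoes no phase shift.
Ray reflecting at the bottom interface goes from n = 1.29 toward n = 1.99: a half-wave phase shift.
The two reflections differ by half a wavelength.
For minimum reflection here: 2 n t = m λ.
λ = 2 n t / m = 3581 / m nm.
m=4: 895 nm (IR); m=5: 716 nm (visible); m=6: 597 nm (visible); m=7: 512 nm (visible); m=8: 448 nm (visible); m=9: 398 nm (visible); m=10: 358 nm (UV).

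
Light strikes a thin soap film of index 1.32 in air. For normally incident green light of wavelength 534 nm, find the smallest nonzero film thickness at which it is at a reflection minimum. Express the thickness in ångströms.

At the upper boundary (n = 1.0 to n = 1.32) the reflected ray undergoes a half-wave phase shift.
Ray reflecting at the bottom interface goes from n = 1.32 toward n = 1.0: no phase shift.
Net: one phase inversion between the two reflected rays.
With one net inversion, destructive interference in reflection requires 2 n t = m λ.
Minimum nonzero at m = 1: t = λ / (2 n) = 534 / (2 × 1.32) = 202 nm.

2023 Å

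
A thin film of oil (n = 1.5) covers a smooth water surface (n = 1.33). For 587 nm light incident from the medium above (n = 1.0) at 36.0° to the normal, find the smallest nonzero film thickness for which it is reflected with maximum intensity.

Top surface (1.0 → 1.5): reflection off a higher-index medium gives a half-wave phase shift.
Ray reflecting at the bottom interface goes from n = 1.5 toward n = 1.33: no phase shift.
Exactly one π shift → a net half-wave offset.
For strong reflection here: 2 n t cos θ_r = (m + ½) λ.
Snell's law: 1.0 sin 36.0° = 1.5 sin θ_r → sin θ_r = 0.392, cos θ_r = 0.920.
Minimum at m = 0: t = λ / (4 n cos θ_r) = 587 / (4 × 1.5 × 0.920) = 106 nm.

106 nm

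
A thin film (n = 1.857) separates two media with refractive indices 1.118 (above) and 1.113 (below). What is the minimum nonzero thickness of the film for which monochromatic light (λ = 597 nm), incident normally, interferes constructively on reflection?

Top surface (1.118 → 1.857): reflection off a higher-index medium gives a half-wave phase shift.
Bottom surface (1.857 → 1.113): reflection off a lower-index medium gives no phase shift.
The two reflections differ by half a wavelength.
With one net inversion, constructive interference in reflection requires 2 n t = (m + ½) λ.
Minimum at m = 0: t = λ / (4 n) = 597 / (4 × 1.857) = 80.4 nm.

80.4 nm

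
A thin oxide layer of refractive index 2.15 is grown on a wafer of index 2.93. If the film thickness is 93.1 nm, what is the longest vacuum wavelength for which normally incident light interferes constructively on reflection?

400 nm

Top surface (1.0 → 2.15): reflection off a higher-index medium gives a half-wave phase shift.
Bottom surface (2.15 → 2.93): reflection off a higher-index medium gives a half-wave phase shift.
The two reflections carry the same phase change, so no net offset.
For strong reflection here: 2 n t = m λ.
λ = 2 n t / m. The longest wavelength is m = 1: λ = 2 × 2.15 × 93.1 / 1.00 = 400 nm.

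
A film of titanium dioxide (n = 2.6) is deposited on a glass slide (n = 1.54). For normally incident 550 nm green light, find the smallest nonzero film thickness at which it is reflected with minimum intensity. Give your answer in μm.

At the upper boundary (n = 1.0 to n = 2.6) the reflected ray undergoes a half-wave phase shift.
Ray reflecting at the bottom interface goes from n = 2.6 toward n = 1.54: no phase shift.
Net: one phase inversion between the two reflected rays.
So the condition for destructive reflection is 2 n t = m λ.
Minimum nonzero at m = 1: t = λ / (2 n) = 550 / (2 × 2.6) = 106 nm.

0.106 μm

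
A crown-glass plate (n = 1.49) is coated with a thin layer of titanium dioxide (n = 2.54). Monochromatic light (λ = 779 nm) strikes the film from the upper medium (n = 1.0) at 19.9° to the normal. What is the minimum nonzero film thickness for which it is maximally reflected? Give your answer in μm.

0.0774 μm

At the upper boundary (n = 1.0 to n = 2.54) the reflected ray undergoes a half-wave phase shift.
Bottom surface (2.54 → 1.49): reflection off a lower-index medium gives no phase shift.
Exactly one π shift → a net half-wave offset.
So the condition for constructive reflection is 2 n t cos θ_r = (m + ½) λ.
Snell's law: 1.0 sin 19.9° = 2.54 sin θ_r → sin θ_r = 0.134, cos θ_r = 0.991.
Minimum at m = 0: t = λ / (4 n cos θ_r) = 779 / (4 × 2.54 × 0.991) = 77.4 nm.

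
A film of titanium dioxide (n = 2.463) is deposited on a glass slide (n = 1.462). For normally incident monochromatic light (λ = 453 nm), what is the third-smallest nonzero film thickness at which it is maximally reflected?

230 nm

Ray reflecting at the top interface goes from n = 1.0 toward n = 2.463: a half-wave phase shift.
At the lower boundary (n = 2.463 to n = 1.462) the reflected ray undergoes no phase shift.
The two reflections differ by half a wavelength.
For strong reflection here: 2 n t = (m + ½) λ.
The third-smallest nonzero thickness corresponds to m = 2: t = (m + ½) λ / (2 n) = 2.50 × 453 / (2 × 2.463) = 230 nm.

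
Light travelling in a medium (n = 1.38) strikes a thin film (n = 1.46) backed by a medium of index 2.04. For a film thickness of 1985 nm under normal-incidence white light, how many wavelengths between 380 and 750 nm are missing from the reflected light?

Top surface (1.38 → 1.46): reflection off a higher-index medium gives a half-wave phase shift.
At the lower boundary (n = 1.46 to n = 2.04) the reflected ray undergoes a half-wave phase shift.
Net: no relative phase inversion (both shifts match).
For minimum reflection here: 2 n t = (m + ½) λ.
λ = 2 n t / (m + ½) = 5796 / (m + ½) nm.
m=7: 773 nm (IR); m=8: 682 nm (visible); m=9: 610 nm (visible); m=10: 552 nm (visible); m=11: 504 nm (visible); m=12: 464 nm (visible); m=13: 429 nm (visible); m=14: 400 nm (visible); m=15: 374 nm (UV).

7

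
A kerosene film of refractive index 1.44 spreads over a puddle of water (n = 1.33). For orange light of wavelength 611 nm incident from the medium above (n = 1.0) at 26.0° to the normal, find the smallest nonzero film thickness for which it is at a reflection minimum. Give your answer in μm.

At the upper boundary (n = 1.0 to n = 1.44) the reflected ray undergoes a half-wave phase shift.
Ray reflecting at the bottom interface goes from n = 1.44 toward n = 1.33: no phase shift.
Net: one phase inversion between the two reflected rays.
For dark reflection here: 2 n t cos θ_r = m λ.
Snell's law: 1.0 sin 26.0° = 1.44 sin θ_r → sin θ_r = 0.304, cos θ_r = 0.953.
Minimum nonzero at m = 1: t = λ / (2 n cos θ_r) = 611 / (2 × 1.44 × 0.953) = 223 nm.

0.223 μm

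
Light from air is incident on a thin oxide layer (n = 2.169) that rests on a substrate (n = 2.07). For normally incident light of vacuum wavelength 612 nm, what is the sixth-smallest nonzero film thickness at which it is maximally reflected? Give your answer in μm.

0.776 μm

At the upper boundary (n = 1.0 to n = 2.169) the reflected ray undergoes a half-wave phase shift.
At the lower boundary (n = 2.169 to n = 2.07) the reflected ray undergoes no phase shift.
Net: one phase inversion between the two reflected rays.
For bright reflection here: 2 n t = (m + ½) λ.
The sixth-smallest nonzero thickness corresponds to m = 5: t = (m + ½) λ / (2 n) = 5.50 × 612 / (2 × 2.169) = 776 nm.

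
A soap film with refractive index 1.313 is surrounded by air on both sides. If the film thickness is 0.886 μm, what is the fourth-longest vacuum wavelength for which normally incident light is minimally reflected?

582 nm

At the upper boundary (n = 1.0 to n = 1.313) the reflected ray undergoes a half-wave phase shift.
At the lower boundary (n = 1.313 to n = 1.0) the reflected ray undergoes no phase shift.
The two reflections differ by half a wavelength.
For dark reflection here: 2 n t = m λ.
λ = 2 n t / m. The fourth-longest wavelength is m = 4: λ = 2 × 1.313 × 886 / 4.00 = 582 nm.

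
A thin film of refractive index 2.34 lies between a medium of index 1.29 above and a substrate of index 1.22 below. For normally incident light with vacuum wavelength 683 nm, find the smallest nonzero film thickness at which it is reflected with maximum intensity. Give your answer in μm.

At the upper boundary (n = 1.29 to n = 2.34) the reflected ray undergoes a half-wave phase shift.
Bottom surface (2.34 → 1.22): reflection off a lower-index medium gives no phase shift.
The two reflections differ by half a wavelength.
With one net inversion, constructive interference in reflection requires 2 n t = (m + ½) λ.
Minimum at m = 0: t = λ / (4 n) = 683 / (4 × 2.34) = 73.0 nm.

0.0730 μm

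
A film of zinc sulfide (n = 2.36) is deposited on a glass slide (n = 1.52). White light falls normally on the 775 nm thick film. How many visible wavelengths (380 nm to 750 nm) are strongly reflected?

Ray reflecting at the top interface goes from n = 1.0 toward n = 2.36: a half-wave phase shift.
Bottom surface (2.36 → 1.52): reflection off a lower-index medium gives no phase shift.
Exactly one π shift → a net half-wave offset.
For strong reflection here: 2 n t = (m + ½) λ.
λ = 2 n t / (m + ½) = 3658 / (m + ½) nm.
m=4: 813 nm (IR); m=5: 665 nm (visible); m=6: 563 nm (visible); m=7: 488 nm (visible); m=8: 430 nm (visible); m=9: 385 nm (visible); m=10: 348 nm (UV).

5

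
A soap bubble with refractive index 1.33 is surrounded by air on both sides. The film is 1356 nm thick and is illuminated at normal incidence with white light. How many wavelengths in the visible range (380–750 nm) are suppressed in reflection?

5

Ray reflecting at the top interface goes from n = 1.0 toward n = 1.33: a half-wave phase shift.
Bottom surface (1.33 → 1.0): reflection off a lower-index medium gives no phase shift.
Exactly one π shift → a net half-wave offset.
With one net inversion, destructive interference in reflection requires 2 n t = m λ.
λ = 2 n t / m = 3607 / m nm.
m=4: 902 nm (IR); m=5: 721 nm (visible); m=6: 601 nm (visible); m=7: 515 nm (visible); m=8: 451 nm (visible); m=9: 401 nm (visible); m=10: 361 nm (UV).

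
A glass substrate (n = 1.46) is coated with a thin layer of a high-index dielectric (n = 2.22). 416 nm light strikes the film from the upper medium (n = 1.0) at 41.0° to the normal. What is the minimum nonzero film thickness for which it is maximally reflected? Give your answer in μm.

Ray reflecting at the top interface goes from n = 1.0 toward n = 2.22: a half-wave phase shift.
At the lower boundary (n = 2.22 to n = 1.46) the reflected ray undergoes no phase shift.
Net: one phase inversion between the two reflected rays.
With one net inversion, constructive interference in reflection requires 2 n t cos θ_r = (m + ½) λ.
Snell's law: 1.0 sin 41.0° = 2.22 sin θ_r → sin θ_r = 0.296, cos θ_r = 0.955.
Minimum at m = 0: t = λ / (4 n cos θ_r) = 416 / (4 × 2.22 × 0.955) = 49.0 nm.

0.0490 μm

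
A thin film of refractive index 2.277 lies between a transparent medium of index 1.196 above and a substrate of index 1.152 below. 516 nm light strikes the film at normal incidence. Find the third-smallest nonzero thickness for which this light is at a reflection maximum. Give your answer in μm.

Ray reflecting at the top interface goes from n = 1.196 toward n = 2.277: a half-wave phase shift.
Bottom surface (2.277 → 1.152): reflection off a lower-index medium gives no phase shift.
Exactly one π shift → a net half-wave offset.
With one net inversion, constructive interference in reflection requires 2 n t = (m + ½) λ.
The third-smallest nonzero thickness corresponds to m = 2: t = (m + ½) λ / (2 n) = 2.50 × 516 / (2 × 2.277) = 283 nm.

0.283 μm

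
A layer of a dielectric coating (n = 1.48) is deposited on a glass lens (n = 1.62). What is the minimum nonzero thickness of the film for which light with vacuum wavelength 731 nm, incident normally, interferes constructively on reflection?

Top surface (1.0 → 1.48): reflection off a higher-index medium gives a half-wave phase shift.
Bottom surface (1.48 → 1.62): reflection off a higher-index medium gives a half-wave phase shift.
The two reflections carry the same phase change, so no net offset.
With no net inversion, constructive interference in reflection requires 2 n t = m λ.
Minimum nonzero at m = 1: t = λ / (2 n) = 731 / (2 × 1.48) = 247 nm.

247 nm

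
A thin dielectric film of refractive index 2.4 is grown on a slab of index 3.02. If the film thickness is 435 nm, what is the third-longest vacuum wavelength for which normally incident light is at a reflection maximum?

Top surface (1.0 → 2.4): reflection off a higher-index medium gives a half-wave phase shift.
Ray reflecting at the bottom interface goes from n = 2.4 toward n = 3.02: a half-wave phase shift.
Zero or two π shifts → no net half-wave offset.
With no net inversion, constructive interference in reflection requires 2 n t = m λ.
λ = 2 n t / m. The third-longest wavelength is m = 3: λ = 2 × 2.4 × 435 / 3.00 = 696 nm.

696 nm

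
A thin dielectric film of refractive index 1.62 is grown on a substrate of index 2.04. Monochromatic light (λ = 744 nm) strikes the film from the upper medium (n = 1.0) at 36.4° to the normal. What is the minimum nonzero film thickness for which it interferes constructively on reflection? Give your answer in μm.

0.247 μm

At the upper boundary (n = 1.0 to n = 1.62) the reflected ray undergoes a half-wave phase shift.
Ray reflecting at the bottom interface goes from n = 1.62 toward n = 2.04: a half-wave phase shift.
Zero or two π shifts → no net half-wave offset.
For strong reflection here: 2 n t cos θ_r = m λ.
Snell's law: 1.0 sin 36.4° = 1.62 sin θ_r → sin θ_r = 0.366, cos θ_r = 0.930.
Minimum nonzero at m = 1: t = λ / (2 n cos θ_r) = 744 / (2 × 1.62 × 0.930) = 247 nm.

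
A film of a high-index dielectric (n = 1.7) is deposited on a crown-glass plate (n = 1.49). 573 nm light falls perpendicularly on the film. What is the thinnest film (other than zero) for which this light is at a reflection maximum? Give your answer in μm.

Top surface (1.0 → 1.7): reflection off a higher-index medium gives a half-wave phase shift.
At the lower boundary (n = 1.7 to n = 1.49) the reflected ray undergoes no phase shift.
Exactly one π shift → a net half-wave offset.
For maximum reflection here: 2 n t = (m + ½) λ.
Minimum at m = 0: t = λ / (4 n) = 573 / (4 × 1.7) = 84.3 nm.

0.0843 μm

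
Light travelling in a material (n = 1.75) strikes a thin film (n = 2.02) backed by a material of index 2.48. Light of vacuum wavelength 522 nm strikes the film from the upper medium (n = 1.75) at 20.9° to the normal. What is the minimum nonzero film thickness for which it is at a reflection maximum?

136 nm

Ray reflecting at the top interface goes from n = 1.75 toward n = 2.02: a half-wave phase shift.
Bottom surface (2.02 → 2.48): reflection off a higher-index medium gives a half-wave phase shift.
Net: no relative phase inversion (both shifts match).
For maximum reflection here: 2 n t cos θ_r = m λ.
Snell's law: 1.75 sin 20.9° = 2.02 sin θ_r → sin θ_r = 0.309, cos θ_r = 0.951.
Minimum nonzero at m = 1: t = λ / (2 n cos θ_r) = 522 / (2 × 2.02 × 0.951) = 136 nm.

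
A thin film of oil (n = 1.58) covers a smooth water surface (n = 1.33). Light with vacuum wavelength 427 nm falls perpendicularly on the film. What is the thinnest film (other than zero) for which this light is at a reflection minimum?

135 nm

Ray reflecting at the top interface goes from n = 1.0 toward n = 1.58: a half-wave phase shift.
Ray reflecting at the bottom interface goes from n = 1.58 toward n = 1.33: no phase shift.
Exactly one π shift → a net half-wave offset.
So the condition for destructive reflection is 2 n t = m λ.
Minimum nonzero at m = 1: t = λ / (2 n) = 427 / (2 × 1.58) = 135 nm.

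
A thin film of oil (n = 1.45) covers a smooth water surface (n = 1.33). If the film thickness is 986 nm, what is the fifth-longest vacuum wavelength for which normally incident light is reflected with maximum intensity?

Top surface (1.0 → 1.45): reflection off a higher-index medium gives a half-wave phase shift.
Bottom surface (1.45 → 1.33): reflection off a lower-index medium gives no phase shift.
Exactly one π shift → a net half-wave offset.
For bright reflection here: 2 n t = (m + ½) λ.
λ = 2 n t / (m + ½). The fifth-longest wavelength is m = 4: λ = 2 × 1.45 × 986 / 4.50 = 635 nm.

635 nm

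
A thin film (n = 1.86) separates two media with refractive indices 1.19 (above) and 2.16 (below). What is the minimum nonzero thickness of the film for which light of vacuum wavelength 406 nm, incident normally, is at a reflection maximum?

Top surface (1.19 → 1.86): reflection off a higher-index medium gives a half-wave phase shift.
Ray reflecting at the bottom interface goes from n = 1.86 toward n = 2.16: a half-wave phase shift.
Net: no relative phase inversion (both shifts match).
For strong reflection here: 2 n t = m λ.
Minimum nonzero at m = 1: t = λ / (2 n) = 406 / (2 × 1.86) = 109 nm.

109 nm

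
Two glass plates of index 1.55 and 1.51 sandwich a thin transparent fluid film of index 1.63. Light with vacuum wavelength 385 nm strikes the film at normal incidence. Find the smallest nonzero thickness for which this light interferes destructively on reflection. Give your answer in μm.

0.118 μm

Ray reflecting at the top interface goes from n = 1.55 toward n = 1.63: a half-wave phase shift.
Ray reflecting at the bottom interface goes from n = 1.63 toward n = 1.51: no phase shift.
Exactly one π shift → a net half-wave offset.
For weak reflection here: 2 n t = m λ.
The smallest nonzero thickness corresponds to m = 1: t = m λ / (2 n) = 1.00 × 385 / (2 × 1.63) = 118 nm.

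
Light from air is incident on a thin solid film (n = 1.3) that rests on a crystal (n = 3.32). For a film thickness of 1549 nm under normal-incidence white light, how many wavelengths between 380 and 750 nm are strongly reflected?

5

Top surface (1.0 → 1.3): reflection off a higher-index medium gives a half-wave phase shift.
Bottom surface (1.3 → 3.32): reflection off a higher-index medium gives a half-wave phase shift.
The two reflections carry the same phase change, so no net offset.
For strong reflection here: 2 n t = m λ.
λ = 2 n t / m = 4027 / m nm.
m=5: 805 nm (IR); m=6: 671 nm (visible); m=7: 575 nm (visible); m=8: 503 nm (visible); m=9: 447 nm (visible); m=10: 403 nm (visible); m=11: 366 nm (UV).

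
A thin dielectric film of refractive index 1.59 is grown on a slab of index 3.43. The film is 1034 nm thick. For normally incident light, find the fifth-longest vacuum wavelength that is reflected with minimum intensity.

731 nm

Ray reflecting at the top interface goes from n = 1.0 toward n = 1.59: a half-wave phase shift.
At the lower boundary (n = 1.59 to n = 3.43) the reflected ray undergoes a half-wave phase shift.
Zero or two π shifts → no net half-wave offset.
So the condition for destructive reflection is 2 n t = (m + ½) λ.
λ = 2 n t / (m + ½). The fifth-longest wavelength is m = 4: λ = 2 × 1.59 × 1034 / 4.50 = 731 nm.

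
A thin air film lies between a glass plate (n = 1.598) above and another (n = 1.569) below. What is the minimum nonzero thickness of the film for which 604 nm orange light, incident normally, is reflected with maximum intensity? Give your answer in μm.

0.151 μm

Top surface (1.598 → 1.0): reflection off a lower-index medium gives no phase shift.
At the lower boundary (n = 1.0 to n = 1.569) the reflected ray undergoes a half-wave phase shift.
Exactly one π shift → a net half-wave offset.
For bright reflection here: 2 n t = (m + ½) λ.
Minimum at m = 0: t = λ / (4 n) = 604 / (4 × 1.0) = 151 nm.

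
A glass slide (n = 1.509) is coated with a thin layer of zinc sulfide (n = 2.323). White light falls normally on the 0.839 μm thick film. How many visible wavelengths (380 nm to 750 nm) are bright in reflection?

Top surface (1.0 → 2.323): reflection off a higher-index medium gives a half-wave phase shift.
At the lower boundary (n = 2.323 to n = 1.509) the reflected ray undergoes no phase shift.
Net: one phase inversion between the two reflected rays.
So the condition for constructive reflection is 2 n t = (m + ½) λ.
λ = 2 n t / (m + ½) = 3898 / (m + ½) nm.
m=4: 866 nm (IR); m=5: 709 nm (visible); m=6: 600 nm (visible); m=7: 520 nm (visible); m=8: 459 nm (visible); m=9: 410 nm (visible); m=10: 371 nm (UV).

5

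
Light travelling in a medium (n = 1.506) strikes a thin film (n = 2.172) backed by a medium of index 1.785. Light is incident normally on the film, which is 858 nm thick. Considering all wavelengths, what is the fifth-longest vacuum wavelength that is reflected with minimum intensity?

At the upper boundary (n = 1.506 to n = 2.172) the reflected ray undergoes a half-wave phase shift.
At the lower boundary (n = 2.172 to n = 1.785) the reflected ray undergoes no phase shift.
The two reflections differ by half a wavelength.
For dark reflection here: 2 n t = m λ.
λ = 2 n t / m. The fifth-longest wavelength is m = 5: λ = 2 × 2.172 × 858 / 5.00 = 745 nm.

745 nm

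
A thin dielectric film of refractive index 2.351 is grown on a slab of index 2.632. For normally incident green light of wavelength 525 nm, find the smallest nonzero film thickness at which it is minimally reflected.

55.8 nm

At the upper boundary (n = 1.0 to n = 2.351) the reflected ray undergoes a half-wave phase shift.
Ray reflecting at the bottom interface goes from n = 2.351 toward n = 2.632: a half-wave phase shift.
Zero or two π shifts → no net half-wave offset.
With no net inversion, destructive interference in reflection requires 2 n t = (m + ½) λ.
Minimum at m = 0: t = λ / (4 n) = 525 / (4 × 2.351) = 55.8 nm.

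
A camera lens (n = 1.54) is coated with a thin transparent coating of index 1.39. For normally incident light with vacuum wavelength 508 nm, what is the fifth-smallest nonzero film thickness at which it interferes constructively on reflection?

At the upper boundary (n = 1.0 to n = 1.39) the reflected ray undergoes a half-wave phase shift.
Bottom surface (1.39 → 1.54): reflection off a higher-index medium gives a half-wave phase shift.
The two reflections carry the same phase change, so no net offset.
For maximum reflection here: 2 n t = m λ.
The fifth-smallest nonzero thickness corresponds to m = 5: t = m λ / (2 n) = 5.00 × 508 / (2 × 1.39) = 914 nm.

914 nm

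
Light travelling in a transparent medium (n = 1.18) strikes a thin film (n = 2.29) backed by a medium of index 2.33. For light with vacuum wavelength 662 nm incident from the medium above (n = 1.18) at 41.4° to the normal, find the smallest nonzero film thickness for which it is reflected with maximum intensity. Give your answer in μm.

At the upper boundary (n = 1.18 to n = 2.29) the reflected ray undergoes a half-wave phase shift.
At the lower boundary (n = 2.29 to n = 2.33) the reflected ray undergoes a half-wave phase shift.
Zero or two π shifts → no net half-wave offset.
So the condition for constructive reflection is 2 n t cos θ_r = m λ.
Snell's law: 1.18 sin 41.4° = 2.29 sin θ_r → sin θ_r = 0.341, cos θ_r = 0.940.
Minimum nonzero at m = 1: t = λ / (2 n cos θ_r) = 662 / (2 × 2.29 × 0.940) = 154 nm.

0.154 μm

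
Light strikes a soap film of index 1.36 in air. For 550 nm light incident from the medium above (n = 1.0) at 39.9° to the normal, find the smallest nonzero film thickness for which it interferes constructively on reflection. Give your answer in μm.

0.115 μm

At the upper boundary (n = 1.0 to n = 1.36) the reflected ray undergoes a half-wave phase shift.
At the lower boundary (n = 1.36 to n = 1.0) the reflected ray undergoes no phase shift.
Exactly one π shift → a net half-wave offset.
So the condition for constructive reflection is 2 n t cos θ_r = (m + ½) λ.
Snell's law: 1.0 sin 39.9° = 1.36 sin θ_r → sin θ_r = 0.472, cos θ_r = 0.882.
Minimum at m = 0: t = λ / (4 n cos θ_r) = 550 / (4 × 1.36 × 0.882) = 115 nm.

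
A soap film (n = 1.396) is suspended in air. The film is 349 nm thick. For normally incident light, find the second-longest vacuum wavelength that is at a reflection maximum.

At the upper boundary (n = 1.0 to n = 1.396) the reflected ray undergoes a half-wave phase shift.
Ray reflecting at the bottom interface goes from n = 1.396 toward n = 1.0: no phase shift.
The two reflections differ by half a wavelength.
For maximum reflection here: 2 n t = (m + ½) λ.
λ = 2 n t / (m + ½). The second-longest wavelength is m = 1: λ = 2 × 1.396 × 349 / 1.50 = 650 nm.

650 nm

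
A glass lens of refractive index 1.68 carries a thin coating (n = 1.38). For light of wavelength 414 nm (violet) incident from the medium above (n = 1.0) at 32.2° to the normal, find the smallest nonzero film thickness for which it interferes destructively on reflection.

81.3 nm

Top surface (1.0 → 1.38): reflection off a higher-index medium gives a half-wave phase shift.
At the lower boundary (n = 1.38 to n = 1.68) the reflected ray undergoes a half-wave phase shift.
The two reflections carry the same phase change, so no net offset.
With no net inversion, destructive interference in reflection requires 2 n t cos θ_r = (m + ½) λ.
Snell's law: 1.0 sin 32.2° = 1.38 sin θ_r → sin θ_r = 0.386, cos θ_r = 0.922.
Minimum at m = 0: t = λ / (4 n cos θ_r) = 414 / (4 × 1.38 × 0.922) = 81.3 nm.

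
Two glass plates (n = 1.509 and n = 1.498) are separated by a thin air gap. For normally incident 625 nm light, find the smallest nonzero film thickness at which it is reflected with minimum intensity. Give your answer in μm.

0.313 μm

Top surface (1.509 → 1.0): reflection off a lower-index medium gives no phase shift.
Bottom surface (1.0 → 1.498): reflection off a higher-index medium gives a half-wave phase shift.
Exactly one π shift → a net half-wave offset.
For dark reflection here: 2 n t = m λ.
Minimum nonzero at m = 1: t = λ / (2 n) = 625 / (2 × 1.0) = 313 nm.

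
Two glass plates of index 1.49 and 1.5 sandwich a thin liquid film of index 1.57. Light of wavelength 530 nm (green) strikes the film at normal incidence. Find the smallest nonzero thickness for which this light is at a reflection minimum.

169 nm

At the upper boundary (n = 1.49 to n = 1.57) the reflected ray undergoes a half-wave phase shift.
Ray reflecting at the bottom interface goes from n = 1.57 toward n = 1.5: no phase shift.
Net: one phase inversion between the two reflected rays.
For weak reflection here: 2 n t = m λ.
The smallest nonzero thickness corresponds to m = 1: t = m λ / (2 n) = 1.00 × 530 / (2 × 1.57) = 169 nm.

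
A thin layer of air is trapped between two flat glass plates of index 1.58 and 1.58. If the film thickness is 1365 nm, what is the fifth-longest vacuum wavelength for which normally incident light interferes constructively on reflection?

Top surface (1.58 → 1.0): reflection off a lower-index medium gives no phase shift.
At the lower boundary (n = 1.0 to n = 1.58) the reflected ray undergoes a half-wave phase shift.
Net: one phase inversion between the two reflected rays.
For bright reflection here: 2 n t = (m + ½) λ.
λ = 2 n t / (m + ½). The fifth-longest wavelength is m = 4: λ = 2 × 1.0 × 1365 / 4.50 = 607 nm.

607 nm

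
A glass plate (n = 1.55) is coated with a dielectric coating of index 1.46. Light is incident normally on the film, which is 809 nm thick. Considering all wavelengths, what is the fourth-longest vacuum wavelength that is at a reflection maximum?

At the upper boundary (n = 1.0 to n = 1.46) the reflected ray undergoes a half-wave phase shift.
Ray reflecting at the bottom interface goes from n = 1.46 toward n = 1.55: a half-wave phase shift.
The two reflections carry the same phase change, so no net offset.
With no net inversion, constructive interference in reflection requires 2 n t = m λ.
λ = 2 n t / m. The fourth-longest wavelength is m = 4: λ = 2 × 1.46 × 809 / 4.00 = 591 nm.

591 nm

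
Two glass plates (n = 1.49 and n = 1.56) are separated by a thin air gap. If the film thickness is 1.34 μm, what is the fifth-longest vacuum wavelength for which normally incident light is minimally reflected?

Top surface (1.49 → 1.0): reflection off a lower-index medium gives no phase shift.
Bottom surface (1.0 → 1.56): reflection off a higher-index medium gives a half-wave phase shift.
The two reflections differ by half a wavelength.
For minimum reflection here: 2 n t = m λ.
λ = 2 n t / m. The fifth-longest wavelength is m = 5: λ = 2 × 1.0 × 1340 / 5.00 = 536 nm.

536 nm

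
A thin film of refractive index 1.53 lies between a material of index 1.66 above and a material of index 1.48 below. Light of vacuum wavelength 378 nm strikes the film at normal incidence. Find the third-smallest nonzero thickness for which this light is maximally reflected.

Ray reflecting at the top interface goes from n = 1.66 toward n = 1.53: no phase shift.
Bottom surface (1.53 → 1.48): reflection off a lower-index medium gives no phase shift.
Zero or two π shifts → no net half-wave offset.
With no net inversion, constructive interference in reflection requires 2 n t = m λ.
The third-smallest nonzero thickness corresponds to m = 3: t = m λ / (2 n) = 3.00 × 378 / (2 × 1.53) = 371 nm.

371 nm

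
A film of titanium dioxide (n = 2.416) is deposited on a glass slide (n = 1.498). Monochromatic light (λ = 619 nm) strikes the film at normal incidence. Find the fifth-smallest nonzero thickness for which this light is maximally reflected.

576 nm

Ray reflecting at the top interface goes from n = 1.0 toward n = 2.416: a half-wave phase shift.
At the lower boundary (n = 2.416 to n = 1.498) the reflected ray undergoes no phase shift.
The two reflections differ by half a wavelength.
So the condition for constructive reflection is 2 n t = (m + ½) λ.
The fifth-smallest nonzero thickness corresponds to m = 4: t = (m + ½) λ / (2 n) = 4.50 × 619 / (2 × 2.416) = 576 nm.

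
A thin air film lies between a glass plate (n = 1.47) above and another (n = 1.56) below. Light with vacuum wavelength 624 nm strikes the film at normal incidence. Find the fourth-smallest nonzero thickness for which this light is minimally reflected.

Ray reflecting at the top interface goes from n = 1.47 toward n = 1.0: no phase shift.
Bottom surface (1.0 → 1.56): reflection off a higher-index medium gives a half-wave phase shift.
Exactly one π shift → a net half-wave offset.
So the condition for destructive reflection is 2 n t = m λ.
The fourth-smallest nonzero thickness corresponds to m = 4: t = m λ / (2 n) = 4.00 × 624 / (2 × 1.0) = 1248 nm.

1248 nm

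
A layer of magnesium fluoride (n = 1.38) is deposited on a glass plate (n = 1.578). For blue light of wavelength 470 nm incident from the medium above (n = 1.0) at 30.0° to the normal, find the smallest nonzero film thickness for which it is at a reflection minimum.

Top surface (1.0 → 1.38): reflection off a higher-index medium gives a half-wave phase shift.
Ray reflecting at the bottom interface goes from n = 1.38 toward n = 1.578: a half-wave phase shift.
The two reflections carry the same phase change, so no net offset.
With no net inversion, destructive interference in reflection requires 2 n t cos θ_r = (m + ½) λ.
Snell's law: 1.0 sin 30.0° = 1.38 sin θ_r → sin θ_r = 0.362, cos θ_r = 0.932.
Minimum at m = 0: t = λ / (4 n cos θ_r) = 470 / (4 × 1.38 × 0.932) = 91.4 nm.

91.4 nm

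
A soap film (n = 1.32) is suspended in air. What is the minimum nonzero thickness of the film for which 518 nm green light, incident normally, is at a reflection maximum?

98.1 nm

At the upper boundary (n = 1.0 to n = 1.32) the reflected ray undergoes a half-wave phase shift.
At the lower boundary (n = 1.32 to n = 1.0) the reflected ray undergoes no phase shift.
The two reflections differ by half a wavelength.
With one net inversion, constructive interference in reflection requires 2 n t = (m + ½) λ.
Minimum at m = 0: t = λ / (4 n) = 518 / (4 × 1.32) = 98.1 nm.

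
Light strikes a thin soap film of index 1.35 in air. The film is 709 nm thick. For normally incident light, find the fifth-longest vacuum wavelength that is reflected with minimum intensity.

Top surface (1.0 → 1.35): reflection off a higher-index medium gives a half-wave phase shift.
Bottom surface (1.35 → 1.0): reflection off a lower-index medium gives no phase shift.
Net: one phase inversion between the two reflected rays.
So the condition for destructive reflection is 2 n t = m λ.
λ = 2 n t / m. The fifth-longest wavelength is m = 5: λ = 2 × 1.35 × 709 / 5.00 = 383 nm.

383 nm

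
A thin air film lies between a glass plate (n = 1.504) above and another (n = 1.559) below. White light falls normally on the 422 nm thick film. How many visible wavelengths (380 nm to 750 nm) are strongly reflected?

1

Ray reflecting at the top interface goes from n = 1.504 toward n = 1.0: no phase shift.
Ray reflecting at the bottom interface goes from n = 1.0 toward n = 1.559: a half-wave phase shift.
Exactly one π shift → a net half-wave offset.
With one net inversion, constructive interference in reflection requires 2 n t = (m + ½) λ.
λ = 2 n t / (m + ½) = 844 / (m + ½) nm.
m=0: 1688 nm (IR); m=1: 563 nm (visible); m=2: 338 nm (UV).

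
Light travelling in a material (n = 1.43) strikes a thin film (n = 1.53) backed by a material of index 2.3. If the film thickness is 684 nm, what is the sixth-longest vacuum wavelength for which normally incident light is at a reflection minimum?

381 nm

Top surface (1.43 → 1.53): reflection off a higher-index medium gives a half-wave phase shift.
Bottom surface (1.53 → 2.3): reflection off a higher-index medium gives a half-wave phase shift.
The two reflections carry the same phase change, so no net offset.
So the condition for destructive reflection is 2 n t = (m + ½) λ.
λ = 2 n t / (m + ½). The sixth-longest wavelength is m = 5: λ = 2 × 1.53 × 684 / 5.50 = 381 nm.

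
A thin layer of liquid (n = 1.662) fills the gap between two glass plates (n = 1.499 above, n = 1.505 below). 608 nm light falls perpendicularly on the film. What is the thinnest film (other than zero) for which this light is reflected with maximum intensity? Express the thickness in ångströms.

915 Å

Ray reflecting at the top interface goes from n = 1.499 toward n = 1.662: a half-wave phase shift.
Bottom surface (1.662 → 1.505): reflection off a lower-index medium gives no phase shift.
Exactly one π shift → a net half-wave offset.
For bright reflection here: 2 n t = (m + ½) λ.
Minimum at m = 0: t = λ / (4 n) = 608 / (4 × 1.662) = 91.5 nm.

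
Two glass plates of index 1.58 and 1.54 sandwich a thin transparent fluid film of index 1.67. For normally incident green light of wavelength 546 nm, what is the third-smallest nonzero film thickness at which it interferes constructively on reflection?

At the upper boundary (n = 1.58 to n = 1.67) the reflected ray undergoes a half-wave phase shift.
Bottom surface (1.67 → 1.54): reflection off a lower-index medium gives no phase shift.
Net: one phase inversion between the two reflected rays.
So the condition for constructive reflection is 2 n t = (m + ½) λ.
The third-smallest nonzero thickness corresponds to m = 2: t = (m + ½) λ / (2 n) = 2.50 × 546 / (2 × 1.67) = 409 nm.

409 nm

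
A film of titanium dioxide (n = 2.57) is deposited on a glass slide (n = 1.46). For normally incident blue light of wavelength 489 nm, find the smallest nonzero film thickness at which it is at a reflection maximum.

47.6 nm

Top surface (1.0 → 2.57): reflection off a higher-index medium gives a half-wave phase shift.
At the lower boundary (n = 2.57 to n = 1.46) the reflected ray undergoes no phase shift.
Net: one phase inversion between the two reflected rays.
So the condition for constructive reflection is 2 n t = (m + ½) λ.
Minimum at m = 0: t = λ / (4 n) = 489 / (4 × 2.57) = 47.6 nm.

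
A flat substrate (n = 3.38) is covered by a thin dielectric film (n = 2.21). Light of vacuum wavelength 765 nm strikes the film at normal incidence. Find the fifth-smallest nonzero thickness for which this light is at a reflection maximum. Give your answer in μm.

Ray reflecting at the top interface goes from n = 1.0 toward n = 2.21: a half-wave phase shift.
At the lower boundary (n = 2.21 to n = 3.38) the reflected ray undergoes a half-wave phase shift.
The two reflections carry the same phase change, so no net offset.
For maximum reflection here: 2 n t = m λ.
The fifth-smallest nonzero thickness corresponds to m = 5: t = m λ / (2 n) = 5.00 × 765 / (2 × 2.21) = 865 nm.

0.865 μm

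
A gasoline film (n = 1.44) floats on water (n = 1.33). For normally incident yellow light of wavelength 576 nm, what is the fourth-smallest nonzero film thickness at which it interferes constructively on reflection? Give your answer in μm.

At the upper boundary (n = 1.0 to n = 1.44) the reflected ray undergoes a half-wave phase shift.
At the lower boundary (n = 1.44 to n = 1.33) the reflected ray undergoes no phase shift.
The two reflections differ by half a wavelength.
For strong reflection here: 2 n t = (m + ½) λ.
The fourth-smallest nonzero thickness corresponds to m = 3: t = (m + ½) λ / (2 n) = 3.50 × 576 / (2 × 1.44) = 700 nm.

0.700 μm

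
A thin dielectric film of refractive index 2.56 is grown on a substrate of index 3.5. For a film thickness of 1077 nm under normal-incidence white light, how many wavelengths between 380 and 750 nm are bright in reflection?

Ray reflecting at the top interface goes from n = 1.0 toward n = 2.56: a half-wave phase shift.
At the lower boundary (n = 2.56 to n = 3.5) the reflected ray undergoes a half-wave phase shift.
Net: no relative phase inversion (both shifts match).
So the condition for constructive reflection is 2 n t = m λ.
λ = 2 n t / m = 5514 / m nm.
m=7: 788 nm (IR); m=8: 689 nm (visible); m=9: 613 nm (visible); m=10: 551 nm (visible); m=11: 501 nm (visible); m=12: 460 nm (visible); m=13: 424 nm (visible); m=14: 394 nm (visible); m=15: 368 nm (UV).

7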